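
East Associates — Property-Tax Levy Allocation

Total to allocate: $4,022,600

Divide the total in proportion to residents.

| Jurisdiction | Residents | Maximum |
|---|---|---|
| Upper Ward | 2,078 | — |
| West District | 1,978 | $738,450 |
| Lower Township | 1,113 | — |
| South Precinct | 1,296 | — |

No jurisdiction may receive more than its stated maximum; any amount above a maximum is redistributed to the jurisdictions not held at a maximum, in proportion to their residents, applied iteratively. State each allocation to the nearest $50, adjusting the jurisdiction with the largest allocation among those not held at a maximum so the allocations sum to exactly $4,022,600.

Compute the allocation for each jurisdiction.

Residents total: 6,465.
Pro-rata shares before constraints: Upper Ward 1,292,956.35; West District 1,230,735.16; Lower Township 692,521.86; South Precinct 806,386.64.
Capped: West District ($738,450); residual $3,284,150 reallocated over remaining residents 4,487.
Shares after redistribution: Upper Ward 1,520,941.32 → $1,520,950; Lower Township 814,633.15 → $814,650; South Precinct 948,575.53 → $948,600.
Rounding difference −$50 applied to Upper Ward → $1,520,900.

Upper Ward: $1,520,900 | West District: $738,450 | Lower Township: $814,650 | South Precinct: $948,600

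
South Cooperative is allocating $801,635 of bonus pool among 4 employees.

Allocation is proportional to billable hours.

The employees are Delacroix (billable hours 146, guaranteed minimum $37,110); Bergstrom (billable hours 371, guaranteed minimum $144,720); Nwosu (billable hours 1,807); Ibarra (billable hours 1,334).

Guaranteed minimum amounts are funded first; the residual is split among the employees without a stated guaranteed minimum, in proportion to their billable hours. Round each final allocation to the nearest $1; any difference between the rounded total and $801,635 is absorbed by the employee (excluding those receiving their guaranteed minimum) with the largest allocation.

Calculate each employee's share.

Delacroix: $37,110 · Bergstrom: $144,720 · Nwosu: $356,570 · Ibarra: $263,235

Minimums first: Delacroix $37,110; Bergstrom $144,720. Residual $619,805.
Residual split over remaining billable hours 3,141: Nwosu 356,570.40 → $356,570; Ibarra 263,234.60 → $263,235.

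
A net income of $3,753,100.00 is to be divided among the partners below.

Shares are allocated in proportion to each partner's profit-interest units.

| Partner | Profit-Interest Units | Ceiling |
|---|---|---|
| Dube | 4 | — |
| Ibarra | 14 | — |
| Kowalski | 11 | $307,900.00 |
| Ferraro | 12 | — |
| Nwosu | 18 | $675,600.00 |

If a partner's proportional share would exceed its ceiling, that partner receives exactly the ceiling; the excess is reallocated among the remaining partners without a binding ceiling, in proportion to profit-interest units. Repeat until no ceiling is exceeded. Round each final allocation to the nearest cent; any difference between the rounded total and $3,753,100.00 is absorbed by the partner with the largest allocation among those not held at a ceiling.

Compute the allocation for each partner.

Dube: $369,280.00 | Ibarra: $1,292,480.00 | Kowalski: $307,900.00 | Ferraro: $1,107,840.00 | Nwosu: $675,600.00

Profit-interest units total: 59.
Proportional shares (ignoring caps): Dube 254,447.4576; Ibarra 890,566.1017; Kowalski 699,730.5085; Ferraro 763,342.3729; Nwosu 1,145,013.5593.
Held at cap: Kowalski ($307,900.00), Nwosu ($675,600.00); residual $2,769,600.00 reallocated over remaining profit-interest units 30.
Redistributed shares: Dube 369,280.0000 → $369,280.00; Ibarra 1,292,480.0000 → $1,292,480.00; Ferraro 1,107,840.0000 → $1,107,840.00.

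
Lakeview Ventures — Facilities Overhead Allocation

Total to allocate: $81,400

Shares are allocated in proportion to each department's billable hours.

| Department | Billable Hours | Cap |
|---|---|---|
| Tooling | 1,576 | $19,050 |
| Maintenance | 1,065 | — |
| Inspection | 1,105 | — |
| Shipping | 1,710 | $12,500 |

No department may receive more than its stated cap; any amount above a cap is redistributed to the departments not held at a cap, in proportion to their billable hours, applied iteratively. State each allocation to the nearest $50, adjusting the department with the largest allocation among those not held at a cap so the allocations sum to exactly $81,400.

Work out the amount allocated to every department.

Tooling: $19,050 | Maintenance: $24,450 | Inspection: $25,400 | Shipping: $12,500

Total billable hours = 5,456.
Proportional shares (ignoring caps): Tooling 23,512.90; Maintenance 15,889.11; Inspection 16,485.89; Shipping 25,512.10.
Capped: Tooling ($19,050), Shipping ($12,500); residual $49,850 reallocated over remaining billable hours 2,170.
Redistributed shares: Maintenance 24,465.55 → $24,450; Inspection 25,384.45 → $25,400.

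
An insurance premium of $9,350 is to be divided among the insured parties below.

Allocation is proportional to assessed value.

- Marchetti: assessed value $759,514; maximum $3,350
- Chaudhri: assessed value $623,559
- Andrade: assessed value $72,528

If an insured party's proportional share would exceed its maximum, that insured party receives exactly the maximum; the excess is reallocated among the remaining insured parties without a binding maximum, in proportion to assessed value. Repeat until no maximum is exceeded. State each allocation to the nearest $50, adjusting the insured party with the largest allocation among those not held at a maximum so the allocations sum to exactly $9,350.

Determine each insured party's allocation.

Combined assessed value = 1,455,601.
Unconstrained shares: Marchetti 4,878.71; Chaudhri 4,005.41; Andrade 465.88.
Cap binds for Marchetti ($3,350); residual $6,000 reallocated over remaining assessed value 696,087.
Shares after redistribution: Chaudhri 5,374.84 → $5,350; Andrade 625.16 → $650.

Marchetti: $3,350 · Chaudhri: $5,350 · Andrade: $650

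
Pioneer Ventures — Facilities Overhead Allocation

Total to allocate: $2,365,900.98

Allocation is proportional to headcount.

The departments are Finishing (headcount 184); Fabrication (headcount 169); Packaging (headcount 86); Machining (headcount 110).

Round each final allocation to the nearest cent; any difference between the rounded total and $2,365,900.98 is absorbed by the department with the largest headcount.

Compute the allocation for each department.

Total headcount = 184 + 169 + 86 + 110 = 549.
Pro-rata amounts: Finishing 792,943.1336; Fabrication 728,301.0303; Packaging 370,614.7255; Machining 474,042.0907.
At nearest cent: Finishing $792,943.13; Fabrication $728,301.03; Packaging $370,614.73; Machining $474,042.09. Sum = $2,365,900.98.
Rounded total matches; no reconciliation needed.

Finishing: $792,943.13 · Fabrication: $728,301.03 · Packaging: $370,614.73 · Machining: $474,042.09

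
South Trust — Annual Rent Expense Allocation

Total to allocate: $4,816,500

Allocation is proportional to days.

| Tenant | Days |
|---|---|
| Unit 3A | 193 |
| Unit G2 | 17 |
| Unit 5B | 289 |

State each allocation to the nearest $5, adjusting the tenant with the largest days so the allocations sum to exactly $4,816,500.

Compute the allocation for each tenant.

Combined days = 193 + 17 + 289 = 499.
Proportional shares: Unit 3A 1,862,894.79; Unit G2 164,089.18; Unit 5B 2,789,516.03.
After rounding ($5): Unit 3A $1,862,895; Unit G2 $164,090; Unit 5B $2,789,515. Sum = $4,816,500.
No rounding difference to absorb.

Unit 3A: $1,862,895 | Unit G2: $164,090 | Unit 5B: $2,789,515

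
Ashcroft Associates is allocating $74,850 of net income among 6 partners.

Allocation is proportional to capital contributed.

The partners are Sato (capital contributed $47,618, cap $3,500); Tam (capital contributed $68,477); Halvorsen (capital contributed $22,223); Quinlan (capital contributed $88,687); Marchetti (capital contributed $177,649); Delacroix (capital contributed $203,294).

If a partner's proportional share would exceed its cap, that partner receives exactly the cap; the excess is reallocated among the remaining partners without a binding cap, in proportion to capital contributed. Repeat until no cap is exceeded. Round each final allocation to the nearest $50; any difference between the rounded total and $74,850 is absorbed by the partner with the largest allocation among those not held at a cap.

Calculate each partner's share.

Capital contributed total: 607,948.
Pro-rata shares before constraints: Sato 5,862.68; Tam 8,430.83; Halvorsen 2,736.08; Quinlan 10,919.06; Marchetti 21,871.98; Delacroix 25,029.37.
Cap binds for Sato ($3,500); remaining pool $71,350 reallocated over remaining capital contributed 560,330.
Remaining shares: Tam 8,719.57 → $8,700; Halvorsen 2,829.78 → $2,850; Quinlan 11,293.02 → $11,300; Marchetti 22,621.06 → $22,600; Delacroix 25,886.58 → $25,900.

Sato: $3,500; Tam: $8,700; Halvorsen: $2,850; Quinlan: $11,300; Marchetti: $22,600; Delacroix: $25,900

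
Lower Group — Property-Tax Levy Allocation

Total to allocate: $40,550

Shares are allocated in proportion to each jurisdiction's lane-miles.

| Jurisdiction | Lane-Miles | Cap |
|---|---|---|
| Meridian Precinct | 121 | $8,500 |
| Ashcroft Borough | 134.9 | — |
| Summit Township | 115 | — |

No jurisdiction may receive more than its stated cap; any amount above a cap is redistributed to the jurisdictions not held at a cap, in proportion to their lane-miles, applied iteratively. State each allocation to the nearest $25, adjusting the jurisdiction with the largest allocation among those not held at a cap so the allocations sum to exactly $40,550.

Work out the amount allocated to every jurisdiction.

Lane-miles total: 370.9.
Proportional shares (ignoring caps): Meridian Precinct 13,228.77; Ashcroft Borough 14,748.44; Summit Township 12,572.80.
Cap binds for Meridian Precinct ($8,500); balance $32,050 reallocated over remaining lane-miles 249.9.
Remaining shares: Ashcroft Borough 17,301.10 → $17,300; Summit Township 14,748.90 → $14,750.

Meridian Precinct: $8,500 | Ashcroft Borough: $17,300 | Summit Township: $14,750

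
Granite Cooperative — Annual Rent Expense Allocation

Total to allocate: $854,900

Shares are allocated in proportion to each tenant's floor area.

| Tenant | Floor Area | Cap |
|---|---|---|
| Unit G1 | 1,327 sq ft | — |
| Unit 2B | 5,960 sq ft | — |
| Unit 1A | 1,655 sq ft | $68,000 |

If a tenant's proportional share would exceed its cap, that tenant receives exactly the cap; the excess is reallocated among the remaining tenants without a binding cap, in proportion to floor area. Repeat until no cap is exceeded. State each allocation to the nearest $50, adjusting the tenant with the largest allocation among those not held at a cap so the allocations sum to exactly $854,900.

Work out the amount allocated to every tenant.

Unit G1: $143,300; Unit 2B: $643,600; Unit 1A: $68,000

Floor area total: 8,942.
Unconstrained shares: Unit G1 126,867.85; Unit 2B 569,805.86; Unit 1A 158,226.29.
Capped: Unit 1A ($68,000); balance $786,900 reallocated over remaining floor area 7,287.
Remaining shares: Unit G1 143,298.52 → $143,300; Unit 2B 643,601.48 → $643,600.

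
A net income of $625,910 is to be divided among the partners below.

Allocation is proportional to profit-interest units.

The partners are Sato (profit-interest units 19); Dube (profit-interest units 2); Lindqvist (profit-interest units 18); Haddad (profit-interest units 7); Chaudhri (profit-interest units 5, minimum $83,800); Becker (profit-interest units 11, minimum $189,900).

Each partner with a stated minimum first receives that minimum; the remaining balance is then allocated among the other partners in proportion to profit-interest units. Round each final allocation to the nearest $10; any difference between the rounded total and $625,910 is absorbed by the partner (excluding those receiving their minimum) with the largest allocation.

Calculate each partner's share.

Sato: $145,480 | Dube: $15,310 | Lindqvist: $137,820 | Haddad: $53,600 | Chaudhri: $83,800 | Becker: $189,900

Minimums first: Chaudhri $83,800; Becker $189,900. Residual $352,210.
Residual split over remaining profit-interest units 46: Sato 145,478.04 → $145,480; Dube 15,313.48 → $15,310; Lindqvist 137,821.30 → $137,820; Haddad 53,597.17 → $53,600.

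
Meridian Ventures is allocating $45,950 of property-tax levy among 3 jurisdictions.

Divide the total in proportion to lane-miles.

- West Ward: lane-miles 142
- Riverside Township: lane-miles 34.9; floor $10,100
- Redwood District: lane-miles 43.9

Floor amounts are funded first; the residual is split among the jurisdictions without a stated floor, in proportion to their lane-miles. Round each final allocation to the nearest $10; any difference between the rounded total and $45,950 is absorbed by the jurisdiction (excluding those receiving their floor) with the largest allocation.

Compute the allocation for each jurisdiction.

Guaranteed amounts: Riverside Township $10,100. Remaining pool $35,850.
Remaining pool split over remaining lane-miles 185.9: West Ward 27,384.08 → $27,380; Redwood District 8,465.92 → $8,470.

West Ward: $27,380 · Riverside Township: $10,100 · Redwood District: $8,470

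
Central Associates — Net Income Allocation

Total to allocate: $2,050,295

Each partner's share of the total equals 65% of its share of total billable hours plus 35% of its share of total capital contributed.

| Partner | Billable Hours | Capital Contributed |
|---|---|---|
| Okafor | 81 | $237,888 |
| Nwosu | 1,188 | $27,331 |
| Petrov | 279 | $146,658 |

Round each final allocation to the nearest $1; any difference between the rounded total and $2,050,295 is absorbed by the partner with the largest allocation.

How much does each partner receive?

Okafor: $484,200; Nwosu: $1,070,382; Petrov: $495,713

Totals — billable hours 1,548, capital contributed 411,877.
Blended shares (65% billable hours + 35% capital contributed): Okafor 0.2362; Nwosu 0.5221; Petrov 0.2418.
Unrounded shares: Okafor 484,200.33; Nwosu 1,070,381.57; Petrov 495,713.10.
Rounded to nearest $1: Okafor $484,200; Nwosu $1,070,382; Petrov $495,713. Sum = $2,050,295.
Sum already equals the total — no adjustment.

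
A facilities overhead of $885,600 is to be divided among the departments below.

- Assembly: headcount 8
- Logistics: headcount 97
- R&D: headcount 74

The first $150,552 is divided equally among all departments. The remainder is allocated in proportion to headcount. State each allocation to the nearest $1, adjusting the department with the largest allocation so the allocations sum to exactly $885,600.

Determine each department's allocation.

Assembly: $83,035 | Logistics: $448,506 | R&D: $354,059

Equal tier: $150,552 ÷ 3 = $50,184 apiece.
Remainder $735,048 by headcount (total 179): Assembly 32,851.31 → $32,851; Logistics 398,322.10 → $398,322; R&D 303,874.59 → $303,875.
Totals: Assembly $50,184 + $32,851 = $83,035; Logistics $50,184 + $398,322 = $448,506; R&D $50,184 + $303,875 = $354,059.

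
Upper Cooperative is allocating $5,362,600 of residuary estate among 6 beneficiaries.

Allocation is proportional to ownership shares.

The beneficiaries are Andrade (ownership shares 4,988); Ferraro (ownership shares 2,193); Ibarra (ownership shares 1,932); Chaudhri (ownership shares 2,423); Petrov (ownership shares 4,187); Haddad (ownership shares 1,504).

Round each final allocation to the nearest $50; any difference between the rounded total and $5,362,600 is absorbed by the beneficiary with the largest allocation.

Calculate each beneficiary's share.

Andrade: $1,552,750; Ferraro: $682,650; Ibarra: $601,400; Chaudhri: $754,250; Petrov: $1,303,350; Haddad: $468,200

Combined ownership shares = 17,227.
Raw shares: Andrade 4,988/17,227 × $5,362,600 = 1,552,716.60; Ferraro 2,193/17,227 × $5,362,600 = 682,659.88; Ibarra 1,932/17,227 × $5,362,600 = 601,413.08; Chaudhri 2,423/17,227 × $5,362,600 = 754,256.68; Petrov 4,187/17,227 × $5,362,600 = 1,303,372.97; Haddad 1,504/17,227 × $5,362,600 = 468,180.79.
After rounding ($50): Andrade $1,552,700; Ferraro $682,650; Ibarra $601,400; Chaudhri $754,250; Petrov $1,303,350; Haddad $468,200. Sum = $5,362,550.
Difference $5,362,600 − $5,362,550 = +$50 applied to largest allocation (Andrade): Andrade becomes $1,552,750.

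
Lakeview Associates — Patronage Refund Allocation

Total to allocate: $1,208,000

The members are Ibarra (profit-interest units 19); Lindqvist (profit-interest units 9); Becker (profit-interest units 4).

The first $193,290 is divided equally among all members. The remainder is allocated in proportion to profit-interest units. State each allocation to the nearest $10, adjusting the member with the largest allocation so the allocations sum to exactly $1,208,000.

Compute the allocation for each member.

Ibarra: $666,910 | Lindqvist: $349,820 | Becker: $191,270

$193,290 shared equally gives $64,430 per member.
Remainder $1,014,710 by profit-interest units (total 32): Ibarra 602,484.06 → $602,480; Lindqvist 285,387.19 → $285,390; Becker 126,838.75 → $126,840.
Totals: Ibarra $64,430 + $602,480 = $666,910; Lindqvist $64,430 + $285,390 = $349,820; Becker $64,430 + $126,840 = $191,270.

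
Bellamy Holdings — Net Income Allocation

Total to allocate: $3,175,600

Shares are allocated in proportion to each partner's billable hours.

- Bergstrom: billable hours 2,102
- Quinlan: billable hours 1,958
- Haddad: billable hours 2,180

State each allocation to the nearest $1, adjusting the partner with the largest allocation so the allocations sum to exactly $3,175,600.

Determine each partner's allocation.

Combined billable hours = 6,240.
Unrounded shares: Bergstrom 2,102/6,240 × $3,175,600 = 1,069,729.36; Quinlan 1,958/6,240 × $3,175,600 = 996,446.28; Haddad 2,180/6,240 × $3,175,600 = 1,109,424.36.
Rounded to nearest $1: Bergstrom $1,069,729; Quinlan $996,446; Haddad $1,109,424. Sum = $3,175,599.
Difference $3,175,600 − $3,175,599 = +$1 applied to largest allocation (Haddad): Haddad becomes $1,109,425.

Bergstrom: $1,069,729; Quinlan: $996,446; Haddad: $1,109,425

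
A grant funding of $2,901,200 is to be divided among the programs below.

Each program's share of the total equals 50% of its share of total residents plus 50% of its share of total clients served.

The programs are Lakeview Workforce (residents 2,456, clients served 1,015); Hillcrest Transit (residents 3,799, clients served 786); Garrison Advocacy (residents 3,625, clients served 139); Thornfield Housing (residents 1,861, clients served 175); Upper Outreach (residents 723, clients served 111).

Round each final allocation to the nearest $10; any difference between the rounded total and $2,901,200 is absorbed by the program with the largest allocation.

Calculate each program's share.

Lakeview Workforce: $947,270 | Hillcrest Transit: $954,350 | Garrison Advocacy: $512,470 | Thornfield Housing: $330,630 | Upper Outreach: $156,480

Totals — residents 12,464, clients served 2,226.
Combined weights (50% residents + 50% clients served): Lakeview Workforce 0.3265; Hillcrest Transit 0.3289; Garrison Advocacy 0.1766; Thornfield Housing 0.1140; Upper Outreach 0.0539.
Pro-rata amounts: Lakeview Workforce 947,274.21; Hillcrest Transit 954,346.18; Garrison Advocacy 512,470.08; Thornfield Housing 330,629.99; Upper Outreach 156,479.54.
After rounding ($10): Lakeview Workforce $947,270; Hillcrest Transit $954,350; Garrison Advocacy $512,470; Thornfield Housing $330,630; Upper Outreach $156,480. Sum = $2,901,200.
Sum already equals the total — no adjustment.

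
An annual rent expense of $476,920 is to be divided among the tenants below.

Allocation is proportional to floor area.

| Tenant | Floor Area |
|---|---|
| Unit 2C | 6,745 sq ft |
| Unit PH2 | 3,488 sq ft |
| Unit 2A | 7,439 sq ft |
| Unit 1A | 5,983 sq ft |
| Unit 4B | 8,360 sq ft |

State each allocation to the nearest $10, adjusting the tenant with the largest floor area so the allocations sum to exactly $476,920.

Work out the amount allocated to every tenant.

Floor area total: 32,015.
Raw shares: Unit 2C 6,745/32,015 × $476,920 = 100,478.69; Unit PH2 3,488/32,015 × $476,920 = 51,959.92; Unit 2A 7,439/32,015 × $476,920 = 110,817.05; Unit 1A 5,983/32,015 × $476,920 = 89,127.36; Unit 4B 8,360/32,015 × $476,920 = 124,536.97.
After rounding ($10): Unit 2C $100,480; Unit PH2 $51,960; Unit 2A $110,820; Unit 1A $89,130; Unit 4B $124,540. Sum = $476,930.
Difference $476,920 − $476,930 = −$10 applied to largest floor area (Unit 4B): Unit 4B becomes $124,530.

Unit 2C: $100,480; Unit PH2: $51,960; Unit 2A: $110,820; Unit 1A: $89,130; Unit 4B: $124,530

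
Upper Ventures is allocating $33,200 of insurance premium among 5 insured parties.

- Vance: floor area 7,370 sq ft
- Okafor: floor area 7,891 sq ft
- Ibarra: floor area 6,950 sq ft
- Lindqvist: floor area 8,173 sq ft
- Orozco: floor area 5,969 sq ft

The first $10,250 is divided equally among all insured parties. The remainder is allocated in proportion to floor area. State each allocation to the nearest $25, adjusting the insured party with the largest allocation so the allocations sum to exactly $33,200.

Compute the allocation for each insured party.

Vance: $6,700 · Okafor: $7,025 · Ibarra: $6,450 · Lindqvist: $7,200 · Orozco: $5,825

First tranche $10,250 split equally: $2,050 each.
Remainder $22,950 by floor area (total 36,353): Vance 4,652.75 → $4,650; Okafor 4,981.66 → $4,975; Ibarra 4,387.60 → $4,400; Lindqvist 5,159.69 → $5,150; Orozco 3,768.29 → $3,775.
Totals: Vance $2,050 + $4,650 = $6,700; Okafor $2,050 + $4,975 = $7,025; Ibarra $2,050 + $4,400 = $6,450; Lindqvist $2,050 + $5,150 = $7,200; Orozco $2,050 + $3,775 = $5,825.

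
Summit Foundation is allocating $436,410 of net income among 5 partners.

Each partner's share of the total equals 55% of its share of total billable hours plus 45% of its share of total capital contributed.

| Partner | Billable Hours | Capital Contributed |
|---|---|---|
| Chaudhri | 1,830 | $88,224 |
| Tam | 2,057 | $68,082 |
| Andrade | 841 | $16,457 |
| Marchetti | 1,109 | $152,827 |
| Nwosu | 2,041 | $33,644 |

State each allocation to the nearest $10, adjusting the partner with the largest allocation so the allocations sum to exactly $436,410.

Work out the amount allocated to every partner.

Chaudhri: $103,990; Tam: $99,890; Andrade: $34,620; Marchetti: $117,330; Nwosu: $80,580

Billable hours total 7,878; capital contributed total 359,234.
Composite weights (55% billable hours + 45% capital contributed): Chaudhri 0.2383; Tam 0.2289; Andrade 0.0793; Marchetti 0.2689; Nwosu 0.1846.
Proportional shares: Chaudhri 103,986.03; Tam 99,891.08; Andrade 34,620.08; Marchetti 117,335.62; Nwosu 80,577.18.
After rounding ($10): Chaudhri $103,990; Tam $99,890; Andrade $34,620; Marchetti $117,340; Nwosu $80,580. Sum = $436,420.
Difference $436,410 − $436,420 = −$10 applied to largest allocation (Marchetti): Marchetti becomes $117,330.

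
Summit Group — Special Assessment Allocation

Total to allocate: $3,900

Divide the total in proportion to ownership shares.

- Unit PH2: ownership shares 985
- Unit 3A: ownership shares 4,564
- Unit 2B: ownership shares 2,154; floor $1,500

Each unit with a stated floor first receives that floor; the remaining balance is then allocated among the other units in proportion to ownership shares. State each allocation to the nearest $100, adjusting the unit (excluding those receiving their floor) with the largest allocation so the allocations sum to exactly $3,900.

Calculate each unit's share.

Guaranteed amounts: Unit 2B $1,500. Remaining pool $2,400.
Remaining pool split over remaining ownership shares 5,549: Unit PH2 426.02 → $400; Unit 3A 1,973.98 → $2,000.

Unit PH2: $400 · Unit 3A: $2,000 · Unit 2B: $1,500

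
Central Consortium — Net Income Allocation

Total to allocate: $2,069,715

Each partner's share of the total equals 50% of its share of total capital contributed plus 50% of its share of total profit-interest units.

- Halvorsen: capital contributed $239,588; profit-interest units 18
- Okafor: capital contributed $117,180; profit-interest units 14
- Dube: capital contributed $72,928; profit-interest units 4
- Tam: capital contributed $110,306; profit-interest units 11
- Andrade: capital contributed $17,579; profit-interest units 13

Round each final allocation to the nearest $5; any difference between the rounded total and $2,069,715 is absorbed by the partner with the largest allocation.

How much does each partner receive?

Halvorsen: $755,125 · Okafor: $458,950 · Dube: $204,345 · Tam: $394,450 · Andrade: $256,845

Totals — capital contributed 557,581, profit-interest units 60.
Blended shares (50% capital contributed + 50% profit-interest units): Halvorsen 0.3648; Okafor 0.2217; Dube 0.0987; Tam 0.1906; Andrade 0.1241.
Unrounded shares: Halvorsen 755,127.06; Okafor 458,950.13; Dube 204,343.19; Tam 394,449.27; Andrade 256,845.34.
After rounding ($5): Halvorsen $755,125; Okafor $458,950; Dube $204,345; Tam $394,450; Andrade $256,845. Sum = $2,069,715.
No rounding difference to absorb.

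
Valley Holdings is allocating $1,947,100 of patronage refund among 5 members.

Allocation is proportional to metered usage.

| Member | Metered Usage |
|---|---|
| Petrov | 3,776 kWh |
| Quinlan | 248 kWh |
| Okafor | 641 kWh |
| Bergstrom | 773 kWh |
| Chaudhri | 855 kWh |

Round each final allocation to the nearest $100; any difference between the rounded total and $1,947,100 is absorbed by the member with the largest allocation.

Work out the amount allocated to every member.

Petrov: $1,168,400 · Quinlan: $76,700 · Okafor: $198,300 · Bergstrom: $239,200 · Chaudhri: $264,500

Metered usage total: 6,293.
Raw shares: Petrov 3,776/6,293 × $1,947,100 = 1,168,321.88; Quinlan 248/6,293 × $1,947,100 = 76,733.00; Okafor 641/6,293 × $1,947,100 = 198,330.07; Bergstrom 773/6,293 × $1,947,100 = 239,171.83; Chaudhri 855/6,293 × $1,947,100 = 264,543.22.
Rounded to nearest $100: Petrov $1,168,300; Quinlan $76,700; Okafor $198,300; Bergstrom $239,200; Chaudhri $264,500. Sum = $1,947,000.
Difference $1,947,100 − $1,947,000 = +$100 applied to largest allocation (Petrov): Petrov becomes $1,168,400.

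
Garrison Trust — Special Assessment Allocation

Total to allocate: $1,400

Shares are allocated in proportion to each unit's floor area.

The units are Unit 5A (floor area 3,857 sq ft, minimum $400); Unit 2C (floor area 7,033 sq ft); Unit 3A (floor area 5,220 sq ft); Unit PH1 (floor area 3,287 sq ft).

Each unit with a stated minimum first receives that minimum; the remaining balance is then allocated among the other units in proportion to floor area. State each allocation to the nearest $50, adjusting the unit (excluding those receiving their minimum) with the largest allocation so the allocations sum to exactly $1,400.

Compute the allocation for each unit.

Unit 5A: $400 | Unit 2C: $450 | Unit 3A: $350 | Unit PH1: $200

Fund the minimums — Unit 5A $400. Remaining pool $1,000.
Remaining pool split over remaining floor area 15,540: Unit 2C 452.57 → $450; Unit 3A 335.91 → $350; Unit PH1 211.52 → $200.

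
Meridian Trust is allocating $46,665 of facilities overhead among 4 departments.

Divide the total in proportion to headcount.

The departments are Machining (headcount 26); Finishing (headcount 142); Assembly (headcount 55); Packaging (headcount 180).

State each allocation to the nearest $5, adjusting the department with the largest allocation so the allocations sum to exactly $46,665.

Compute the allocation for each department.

Machining: $3,010 · Finishing: $16,445 · Assembly: $6,370 · Packaging: $20,840

Combined headcount = 403.
Raw shares: Machining 26/403 × $46,665 = 3,010.65; Finishing 142/403 × $46,665 = 16,442.75; Assembly 55/403 × $46,665 = 6,368.67; Packaging 180/403 × $46,665 = 20,842.93.
At nearest $5: Machining $3,010; Finishing $16,445; Assembly $6,370; Packaging $20,845. Sum = $46,670.
Difference $46,665 − $46,670 = −$5 applied to largest allocation (Packaging): Packaging becomes $20,840.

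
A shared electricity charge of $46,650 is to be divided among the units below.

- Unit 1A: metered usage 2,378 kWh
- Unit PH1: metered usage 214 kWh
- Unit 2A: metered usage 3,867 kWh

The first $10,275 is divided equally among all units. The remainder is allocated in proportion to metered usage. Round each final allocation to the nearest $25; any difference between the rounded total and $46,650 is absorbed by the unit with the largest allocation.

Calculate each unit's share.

First tranche $10,275 split equally: $3,425 each.
Remainder $36,375 by metered usage (total 6,459): Unit 1A 13,392.13 → $13,400; Unit PH1 1,205.18 → $1,200; Unit 2A 21,777.69 → $21,775.
Totals: Unit 1A $3,425 + $13,400 = $16,825; Unit PH1 $3,425 + $1,200 = $4,625; Unit 2A $3,425 + $21,775 = $25,200.

Unit 1A: $16,825 | Unit PH1: $4,625 | Unit 2A: $25,200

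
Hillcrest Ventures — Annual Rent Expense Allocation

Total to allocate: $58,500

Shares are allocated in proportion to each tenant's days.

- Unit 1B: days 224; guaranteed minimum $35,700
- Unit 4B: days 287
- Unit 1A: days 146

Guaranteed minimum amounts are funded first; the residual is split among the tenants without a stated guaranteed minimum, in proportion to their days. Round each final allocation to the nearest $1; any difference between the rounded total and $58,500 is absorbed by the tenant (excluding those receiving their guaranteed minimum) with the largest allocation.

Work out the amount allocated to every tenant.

Guaranteed amounts: Unit 1B $35,700. Remaining pool $22,800.
Remaining pool split over remaining days 433: Unit 4B 15,112.24 → $15,112; Unit 1A 7,687.76 → $7,688.

Unit 1B: $35,700 · Unit 4B: $15,112 · Unit 1A: $7,688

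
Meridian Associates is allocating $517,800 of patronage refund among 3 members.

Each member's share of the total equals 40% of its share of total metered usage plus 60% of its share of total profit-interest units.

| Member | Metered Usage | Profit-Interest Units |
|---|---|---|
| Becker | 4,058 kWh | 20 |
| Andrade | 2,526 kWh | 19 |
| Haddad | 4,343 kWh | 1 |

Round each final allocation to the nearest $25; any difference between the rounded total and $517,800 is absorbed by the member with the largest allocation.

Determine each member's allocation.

Totals — metered usage 10,927, profit-interest units 40.
Blended shares (40% metered usage + 60% profit-interest units): Becker 0.4485; Andrade 0.3775; Haddad 0.1740.
Unrounded shares: Becker 232,258.91; Andrade 195,453.03; Haddad 90,088.05.
At nearest $25: Becker $232,250; Andrade $195,450; Haddad $90,100. Sum = $517,800.
Rounded total matches; no reconciliation needed.

Becker: $232,250; Andrade: $195,450; Haddad: $90,100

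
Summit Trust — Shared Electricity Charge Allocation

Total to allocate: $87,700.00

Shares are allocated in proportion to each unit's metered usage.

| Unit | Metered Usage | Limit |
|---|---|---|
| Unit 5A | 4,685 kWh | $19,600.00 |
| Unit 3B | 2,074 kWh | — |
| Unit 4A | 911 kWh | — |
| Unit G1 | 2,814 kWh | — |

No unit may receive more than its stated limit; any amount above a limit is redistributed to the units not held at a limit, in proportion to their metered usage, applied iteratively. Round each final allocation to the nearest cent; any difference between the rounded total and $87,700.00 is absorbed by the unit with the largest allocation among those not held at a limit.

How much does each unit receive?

Unit 5A: $19,600.00 | Unit 3B: $24,355.82 | Unit 4A: $10,698.24 | Unit G1: $33,045.94

Metered usage total: 10,484.
Unconstrained shares: Unit 5A 39,190.6238; Unit 3B 17,349.2751; Unit 4A 7,620.6314; Unit G1 23,539.4697.
Held at cap: Unit 5A ($19,600.00); balance $68,100.00 reallocated over remaining metered usage 5,799.
Remaining shares: Unit 3B 24,355.8200 → $24,355.82; Unit 4A 10,698.2411 → $10,698.24; Unit G1 33,045.9390 → $33,045.94.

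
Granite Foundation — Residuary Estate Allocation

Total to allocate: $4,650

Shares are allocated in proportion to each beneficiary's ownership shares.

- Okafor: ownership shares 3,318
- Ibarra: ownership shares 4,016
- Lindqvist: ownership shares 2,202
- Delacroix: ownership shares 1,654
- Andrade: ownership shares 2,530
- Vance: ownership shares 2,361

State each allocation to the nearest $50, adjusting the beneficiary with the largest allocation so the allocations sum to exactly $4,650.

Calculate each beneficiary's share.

Okafor: $950; Ibarra: $1,100; Lindqvist: $650; Delacroix: $500; Andrade: $750; Vance: $700

Combined ownership shares = 16,081.
Proportional shares: Okafor 3,318/16,081 × $4,650 = 959.44; Ibarra 4,016/16,081 × $4,650 = 1,161.27; Lindqvist 2,202/16,081 × $4,650 = 636.73; Delacroix 1,654/16,081 × $4,650 = 478.27; Andrade 2,530/16,081 × $4,650 = 731.58; Vance 2,361/16,081 × $4,650 = 682.71.
At nearest $50: Okafor $950; Ibarra $1,150; Lindqvist $650; Delacroix $500; Andrade $750; Vance $700. Sum = $4,700.
Difference $4,650 − $4,700 = −$50 applied to largest allocation (Ibarra): Ibarra becomes $1,100.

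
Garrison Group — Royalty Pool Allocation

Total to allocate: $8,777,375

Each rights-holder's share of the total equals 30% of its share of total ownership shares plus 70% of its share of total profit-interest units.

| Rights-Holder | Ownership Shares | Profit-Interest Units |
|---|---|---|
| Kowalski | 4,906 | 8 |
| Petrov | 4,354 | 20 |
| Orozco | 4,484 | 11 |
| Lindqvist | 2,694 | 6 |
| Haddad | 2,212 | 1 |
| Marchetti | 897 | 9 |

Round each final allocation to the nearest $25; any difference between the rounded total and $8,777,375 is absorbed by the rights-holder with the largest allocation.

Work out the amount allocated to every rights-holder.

Kowalski: $1,554,600 | Petrov: $2,820,775 | Orozco: $1,832,875 | Lindqvist: $1,033,175 | Haddad: $409,700 | Marchetti: $1,126,250

Totals — ownership shares 19,547, profit-interest units 55.
Combined weights (30% ownership shares + 70% profit-interest units): Kowalski 0.1771; Petrov 0.3214; Orozco 0.2088; Lindqvist 0.1177; Haddad 0.0467; Marchetti 0.1283.
Raw shares: Kowalski 1,554,592.69; Petrov 2,820,776.30; Orozco 1,832,880.43; Lindqvist 1,033,185.99; Haddad 409,694.65; Marchetti 1,126,244.94.
Rounded to nearest $25: Kowalski $1,554,600; Petrov $2,820,775; Orozco $1,832,875; Lindqvist $1,033,175; Haddad $409,700; Marchetti $1,126,250. Sum = $8,777,375.
No rounding difference to absorb.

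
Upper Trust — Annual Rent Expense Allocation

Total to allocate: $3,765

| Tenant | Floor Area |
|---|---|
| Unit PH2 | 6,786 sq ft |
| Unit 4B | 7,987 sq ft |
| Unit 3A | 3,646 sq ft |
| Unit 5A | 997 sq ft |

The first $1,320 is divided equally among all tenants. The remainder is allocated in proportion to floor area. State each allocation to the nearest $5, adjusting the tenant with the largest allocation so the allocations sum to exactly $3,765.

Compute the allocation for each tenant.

Unit PH2: $1,185; Unit 4B: $1,335; Unit 3A: $790; Unit 5A: $455

Equal tier: $1,320 ÷ 4 = $330 apiece.
Remainder $2,445 by floor area (total 19,416): Unit PH2 854.54 → $855; Unit 4B 1,005.78 → $1,005; Unit 3A 459.13 → $460; Unit 5A 125.55 → $125.
Totals: Unit PH2 $330 + $855 = $1,185; Unit 4B $330 + $1,005 = $1,335; Unit 3A $330 + $460 = $790; Unit 5A $330 + $125 = $455.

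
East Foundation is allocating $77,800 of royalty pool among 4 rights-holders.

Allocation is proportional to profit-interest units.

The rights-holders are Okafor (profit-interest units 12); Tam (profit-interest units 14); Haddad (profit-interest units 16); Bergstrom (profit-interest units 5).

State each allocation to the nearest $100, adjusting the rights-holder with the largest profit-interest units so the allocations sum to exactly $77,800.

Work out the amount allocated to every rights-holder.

Sum of profit-interest units: 47.
Unrounded shares: Okafor 12/47 × $77,800 = 19,863.83; Tam 14/47 × $77,800 = 23,174.47; Haddad 16/47 × $77,800 = 26,485.11; Bergstrom 5/47 × $77,800 = 8,276.60.
At nearest $100: Okafor $19,900; Tam $23,200; Haddad $26,500; Bergstrom $8,300. Sum = $77,900.
Difference $77,800 − $77,900 = −$100 applied to largest profit-interest units (Haddad): Haddad becomes $26,400.

Okafor: $19,900; Tam: $23,200; Haddad: $26,400; Bergstrom: $8,300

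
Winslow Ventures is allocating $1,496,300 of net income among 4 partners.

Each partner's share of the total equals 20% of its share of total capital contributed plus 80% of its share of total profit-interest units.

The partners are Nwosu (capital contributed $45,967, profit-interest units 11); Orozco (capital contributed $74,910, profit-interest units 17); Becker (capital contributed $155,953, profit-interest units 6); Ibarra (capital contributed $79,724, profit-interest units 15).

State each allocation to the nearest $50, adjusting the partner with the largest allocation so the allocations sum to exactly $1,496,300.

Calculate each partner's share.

Totals — capital contributed 356,554, profit-interest units 49.
Composite weights (20% capital contributed + 80% profit-interest units): Nwosu 0.2054; Orozco 0.3196; Becker 0.1854; Ibarra 0.2896.
Pro-rata amounts: Nwosu 307,303.91; Orozco 478,172.44; Becker 277,469.53; Ibarra 433,354.11.
Rounded to nearest $50: Nwosu $307,300; Orozco $478,150; Becker $277,450; Ibarra $433,350. Sum = $1,496,250.
Difference $1,496,300 − $1,496,250 = +$50 applied to largest allocation (Orozco): Orozco becomes $478,200.

Nwosu: $307,300 | Orozco: $478,200 | Becker: $277,450 | Ibarra: $433,350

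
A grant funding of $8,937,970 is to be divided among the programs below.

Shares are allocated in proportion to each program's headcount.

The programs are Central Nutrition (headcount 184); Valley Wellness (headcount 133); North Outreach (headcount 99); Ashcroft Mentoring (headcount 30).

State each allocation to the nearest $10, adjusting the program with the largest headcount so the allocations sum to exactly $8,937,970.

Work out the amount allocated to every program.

Central Nutrition: $3,687,410 | Valley Wellness: $2,665,360 | North Outreach: $1,983,990 | Ashcroft Mentoring: $601,210

Total headcount = 184 + 133 + 99 + 30 = 446.
Proportional shares: Central Nutrition 3,687,413.63; Valley Wellness 2,665,358.77; North Outreach 1,983,988.86; Ashcroft Mentoring 601,208.74.
Rounded to nearest $10: Central Nutrition $3,687,410; Valley Wellness $2,665,360; North Outreach $1,983,990; Ashcroft Mentoring $601,210. Sum = $8,937,970.
Rounded total matches; no reconciliation needed.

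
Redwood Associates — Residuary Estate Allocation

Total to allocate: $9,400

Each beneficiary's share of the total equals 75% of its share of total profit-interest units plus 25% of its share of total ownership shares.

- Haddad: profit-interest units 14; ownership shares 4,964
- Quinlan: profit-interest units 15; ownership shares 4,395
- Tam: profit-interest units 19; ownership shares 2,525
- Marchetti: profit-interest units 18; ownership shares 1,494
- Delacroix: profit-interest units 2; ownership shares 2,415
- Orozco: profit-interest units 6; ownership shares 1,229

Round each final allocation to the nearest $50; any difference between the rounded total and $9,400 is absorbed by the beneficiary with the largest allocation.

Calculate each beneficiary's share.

Haddad: $2,000 · Quinlan: $2,050 · Tam: $2,200 · Marchetti: $1,900 · Delacroix: $500 · Orozco: $750

Profit-interest units total 74; ownership shares total 17,022.
Composite weights (75% profit-interest units + 25% ownership shares): Haddad 0.2148; Quinlan 0.2166; Tam 0.2297; Marchetti 0.2044; Delacroix 0.0557; Orozco 0.0789.
Raw shares: Haddad 2,019.10; Quinlan 2,035.81; Tam 2,158.73; Marchetti 1,921.12; Delacroix 523.95; Orozco 741.29.
After rounding ($50): Haddad $2,000; Quinlan $2,050; Tam $2,150; Marchetti $1,900; Delacroix $500; Orozco $750. Sum = $9,350.
Difference $9,400 − $9,350 = +$50 applied to largest allocation (Tam): Tam becomes $2,200.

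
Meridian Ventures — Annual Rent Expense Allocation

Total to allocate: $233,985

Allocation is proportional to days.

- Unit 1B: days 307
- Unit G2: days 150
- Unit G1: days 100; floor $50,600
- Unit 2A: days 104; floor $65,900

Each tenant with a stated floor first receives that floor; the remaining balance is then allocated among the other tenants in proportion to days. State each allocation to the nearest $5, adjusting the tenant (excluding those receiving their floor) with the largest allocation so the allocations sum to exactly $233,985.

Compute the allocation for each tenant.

Unit 1B: $78,925 | Unit G2: $38,560 | Unit G1: $50,600 | Unit 2A: $65,900

Fund the minimums — Unit G1 $50,600; Unit 2A $65,900. Residual $117,485.
Residual split over remaining days 457: Unit 1B 78,923.18 → $78,925; Unit G2 38,561.82 → $38,560.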